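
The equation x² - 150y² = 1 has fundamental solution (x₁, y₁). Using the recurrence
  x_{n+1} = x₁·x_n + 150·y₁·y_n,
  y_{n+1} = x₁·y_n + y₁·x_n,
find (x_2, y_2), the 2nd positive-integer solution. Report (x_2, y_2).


Step 1: Find the fundamental solution (x₁, y₁) of x² - 150y² = 1.
  Expand √150 as a continued fraction. a₀ = ⌊√150⌋ = 12; iterate m_{k+1} = d_k·a_k − m_k, d_{k+1} = (150 − m_{k+1}²)/d_k, a_{k+1} = ⌊(a₀ + m_{k+1})/d_{k+1}⌋ (starting m₀ = 0, d₀ = 1), with convergents p_k = a_k·p_{k-1} + p_{k-2}, q_k = a_k·q_{k-1} + q_{k-2} (p₋₁ = 1, q₋₁ = 0):
  k = 0: a₀ = 12; p₀/q₀ = 12/1; p₀² − 150·q₀² = 144 − 150 = -6.
  k = 1: m = 12, d = 6, a = ⌊(12 + 12)/6⌋ = 4; p/q = (4·12 + 1)/(4·1 + 0) = 49/4; p² − 150·q² = 2401 − 2400 = 1.
  The first convergent with p² − 150·q² = 1 gives the fundamental solution (x₁, y₁) = (49, 4).
Step 2: Apply the recurrence (x_{n+1}, y_{n+1}) = (x₁x_n + 150y₁y_n, x₁y_n + y₁x_n) repeatedly.
  From (x_1, y_1) = (49, 4): x_2 = 49·49 + 150·4·4 = 4801; y_2 = 49·4 + 4·49 = 392.
Step 3: Verify x_2² - 150·y_2² = 23049601 - 23049600 = 1 (should be 1). ✓

(x_1, y_1) = (49, 4); (x_2, y_2) = (4801, 392).


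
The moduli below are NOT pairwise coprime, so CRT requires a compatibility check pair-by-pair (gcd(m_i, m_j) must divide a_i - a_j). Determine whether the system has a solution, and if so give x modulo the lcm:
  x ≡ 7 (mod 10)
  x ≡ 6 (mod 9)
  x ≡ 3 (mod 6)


Moduli 10, 9, 6 are not pairwise coprime, so CRT works modulo lcm(m_i) when all pairwise compatibility conditions hold.
Pairwise compatibility: gcd(m_i, m_j) must divide a_i - a_j for every pair.
Merge one congruence at a time:
  Start: x ≡ 7 (mod 10).
  Combine with x ≡ 6 (mod 9): gcd(10, 9) = 1; 6 - 7 = -1, which IS divisible by 1, so compatible.
    Write x = 7 + 10·t and substitute into x ≡ 6 (mod 9): 10·t ≡ 6 − 7 = -1 (mod 9).
    Reduce coefficients mod 9: 1·t ≡ 8 (mod 9).
    So t ≡ 8 (mod 9).
    Then x = 7 + 10·8 = 87, valid modulo lcm(10, 9) = 90: x ≡ 87 (mod 90).
  Combine with x ≡ 3 (mod 6): gcd(90, 6) = 6; 3 - 87 = -84, which IS divisible by 6, so compatible.
    Write x = 87 + 90·t and substitute into x ≡ 3 (mod 6): 90·t ≡ 3 − 87 = -84 (mod 6).
    Divide the congruence (and modulus) by g = 6: 15·t ≡ -14 (mod 1).
    Modulo 1 every t works; take t = 0.
    Then x = 87 + 90·0 = 87, valid modulo lcm(90, 6) = 90: x ≡ 87 (mod 90).
Verify: 87 mod 10 = 7, 87 mod 9 = 6, 87 mod 6 = 3.

x ≡ 87 (mod 90).


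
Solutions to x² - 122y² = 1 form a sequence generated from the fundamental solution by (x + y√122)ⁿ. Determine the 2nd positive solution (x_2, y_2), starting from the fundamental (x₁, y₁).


Step 1: Find the fundamental solution (x₁, y₁) of x² - 122y² = 1.
  Expand √122 as a continued fraction. a₀ = ⌊√122⌋ = 11; iterate m_{k+1} = d_k·a_k − m_k, d_{k+1} = (122 − m_{k+1}²)/d_k, a_{k+1} = ⌊(a₀ + m_{k+1})/d_{k+1}⌋ (starting m₀ = 0, d₀ = 1), with convergents p_k = a_k·p_{k-1} + p_{k-2}, q_k = a_k·q_{k-1} + q_{k-2} (p₋₁ = 1, q₋₁ = 0):
  k = 0: a₀ = 11; p₀/q₀ = 11/1; p₀² − 122·q₀² = 121 − 122 = -1.
  k = 1: m = 11, d = 1, a = ⌊(11 + 11)/1⌋ = 22; p/q = (22·11 + 1)/(22·1 + 0) = 243/22; p² − 122·q² = 59049 − 59048 = 1.
  The first convergent with p² − 122·q² = 1 gives the fundamental solution (x₁, y₁) = (243, 22).
Step 2: Apply the recurrence (x_{n+1}, y_{n+1}) = (x₁x_n + 122y₁y_n, x₁y_n + y₁x_n) repeatedly.
  From (x_1, y_1) = (243, 22): x_2 = 243·243 + 122·22·22 = 118097; y_2 = 243·22 + 22·243 = 10692.
Step 3: Verify x_2² - 122·y_2² = 13946901409 - 13946901408 = 1 (should be 1). ✓

(x_1, y_1) = (243, 22); (x_2, y_2) = (118097, 10692).


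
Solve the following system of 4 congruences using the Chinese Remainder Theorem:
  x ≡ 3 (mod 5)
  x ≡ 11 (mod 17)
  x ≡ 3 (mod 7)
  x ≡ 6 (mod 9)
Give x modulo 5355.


Product of moduli M = 5 · 17 · 7 · 9 = 5355.
Merge one congruence at a time:
  Start: x ≡ 3 (mod 5).
  Combine with x ≡ 11 (mod 17); new modulus lcm = 85.
    Write x = 3 + 5·t and substitute into x ≡ 11 (mod 17): 5·t ≡ 11 − 3 = 8 (mod 17).
    The inverse of 5 mod 17 is 7 (since 5·7 = 35 = 2·17 + 1), so t ≡ 7·8 = 56 ≡ 5 (mod 17).
    Then x = 3 + 5·5 = 28, valid modulo lcm(5, 17) = 85: x ≡ 28 (mod 85).
  Combine with x ≡ 3 (mod 7); new modulus lcm = 595.
    Write x = 28 + 85·t and substitute into x ≡ 3 (mod 7): 85·t ≡ 3 − 28 = -25 (mod 7).
    Reduce coefficients mod 7: 1·t ≡ 3 (mod 7).
    So t ≡ 3 (mod 7).
    Then x = 28 + 85·3 = 283, valid modulo lcm(85, 7) = 595: x ≡ 283 (mod 595).
  Combine with x ≡ 6 (mod 9); new modulus lcm = 5355.
    Write x = 283 + 595·t and substitute into x ≡ 6 (mod 9): 595·t ≡ 6 − 283 = -277 (mod 9).
    Reduce coefficients mod 9: 1·t ≡ 2 (mod 9).
    So t ≡ 2 (mod 9).
    Then x = 283 + 595·2 = 1473, valid modulo lcm(595, 9) = 5355: x ≡ 1473 (mod 5355).
Verify against each original: 1473 mod 5 = 3, 1473 mod 17 = 11, 1473 mod 7 = 3, 1473 mod 9 = 6.

x ≡ 1473 (mod 5355).


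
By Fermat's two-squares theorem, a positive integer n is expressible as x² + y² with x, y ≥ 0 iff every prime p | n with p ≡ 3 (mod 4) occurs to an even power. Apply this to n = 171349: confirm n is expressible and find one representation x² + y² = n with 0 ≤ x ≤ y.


Step 1: Factor n = 171349 = 53^2 · 61.
Step 2: Check the mod-4 condition on each prime factor: 53 ≡ 1 (mod 4), exponent 2; 61 ≡ 1 (mod 4), exponent 1.
All primes ≡ 3 (mod 4) appear to even exponent (or don't appear), so by the two-squares theorem n IS expressible as a sum of two squares.
Step 3: Build a representation. Here n = 53 · 53 · 61 is a product of primes ≡ 1 (mod 4). Each prime p ≡ 1 (mod 4) is itself a sum of two squares; find a² by testing p − a² for a perfect square:
  53: 53 − 1² = 52, 53 − 2² = 49 = 7² ⇒ 53 = 2² + 7².
  61: 61 − 1² = 60, 61 − 2² = 57, 61 − 3² = 52, 61 − 4² = 45, 61 − 5² = 36 = 6² ⇒ 61 = 5² + 6².
  Combine using the Brahmagupta–Fibonacci identity (a² + b²)(c² + d²) = (ac − bd)² + (ad + bc)² = (ac + bd)² + (ad − bc)²:
  53 · 53 = 2809: from (2² + 7²)(2² + 7²), take (2·2 − 7·7, 2·7 + 7·2) = (4 − 49, 14 + 14) = (-45, 28); dropping signs (only squares matter) gives (45, 28); check 45² + 28² = 2025 + 784 = 2809 ✓.
  2809 · 61 = 171349: from (45² + 28²)(5² + 6²), take (45·5 − 28·6, 45·6 + 28·5) = (225 − 168, 270 + 140) = (57, 410); check 57² + 410² = 3249 + 168100 = 171349 ✓.
Step 4: Order so x ≤ y and verify: 57² + 410² = 3249 + 168100 = 171349 = n. ✓

n = 171349 = 57² + 410² (one valid representation with x ≤ y).


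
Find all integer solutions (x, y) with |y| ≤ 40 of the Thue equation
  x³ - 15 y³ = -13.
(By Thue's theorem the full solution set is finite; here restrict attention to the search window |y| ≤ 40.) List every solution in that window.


The equation is x³ - 15y³ = -13. For fixed y, x³ = 15·y³ − 13, so a solution requires the RHS to be a perfect cube.
Strategy: iterate y from -40 to 40, compute RHS = 15·y³ − 13, and check whether it is a (positive or negative) perfect cube.
Check small values of y:
  y = 0: RHS = -13 is not a perfect cube.
  y = 1: RHS = 2 is not a perfect cube.
  y = -1: RHS = -28 is not a perfect cube.
  y = 2: RHS = 107 is not a perfect cube.
  y = -2: RHS = -133 is not a perfect cube.
  y = 3: RHS = 392 is not a perfect cube.
  y = -3: RHS = -418 is not a perfect cube.
Continuing the search up to |y| = 40 finds no solutions either.
No (x, y) in the scanned range satisfies the equation.

No integer solutions with |y| ≤ 40.


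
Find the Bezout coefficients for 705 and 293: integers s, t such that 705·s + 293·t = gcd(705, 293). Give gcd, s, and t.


Euclidean algorithm on (705, 293) — divide until remainder is 0:
  705 = 2 · 293 + 119
  293 = 2 · 119 + 55
  119 = 2 · 55 + 9
  55 = 6 · 9 + 1
  9 = 9 · 1 + 0
gcd(705, 293) = 1.
Track Bezout coefficients alongside the remainders: start with r₀ = 705 = a·1 + b·0 (s = 1, t = 0) and r₁ = 293 = a·0 + b·1 (s = 0, t = 1); each new remainder r_{k+1} = r_{k-1} − q_k·r_k inherits s_{k+1} = s_{k-1} − q_k·s_k, t_{k+1} = t_{k-1} − q_k·t_k, so r_k = a·s_k + b·t_k at every step:
  q = 2: r = 119, s = 1 − 2·0 = 1, t = 0 − 2·1 = -2  (check: 705·1 + 293·(-2) = 119)
  q = 2: r = 55, s = 0 − 2·1 = -2, t = 1 − 2·(-2) = 5  (check: 705·(-2) + 293·5 = 55)
  q = 2: r = 9, s = 1 − 2·(-2) = 5, t = -2 − 2·5 = -12  (check: 705·5 + 293·(-12) = 9)
  q = 6: r = 1, s = -2 − 6·5 = -32, t = 5 − 6·(-12) = 77  (check: 705·(-32) + 293·77 = 1)
The row with r = 1 (the gcd) gives the Bezout coefficients s = -32, t = 77.
Result: 705 · (-32) + 293 · (77) = 1.

gcd(705, 293) = 1; s = -32, t = 77 (check: 705·(-32) + 293·77 = 1).


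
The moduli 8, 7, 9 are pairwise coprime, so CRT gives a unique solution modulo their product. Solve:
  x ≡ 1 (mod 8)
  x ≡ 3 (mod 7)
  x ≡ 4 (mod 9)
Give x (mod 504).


Moduli 8, 7, 9 are pairwise coprime; by CRT there is a unique solution modulo M = 8 · 7 · 9 = 504.
Solve pairwise, accumulating the modulus:
  Start with x ≡ 1 (mod 8).
  Combine with x ≡ 3 (mod 7): since gcd(8, 7) = 1, we get a unique residue mod 56.
    Write x = 1 + 8·t and substitute into x ≡ 3 (mod 7): 8·t ≡ 3 − 1 = 2 (mod 7).
    Reduce coefficients mod 7: 1·t ≡ 2 (mod 7).
    So t ≡ 2 (mod 7).
    Then x = 1 + 8·2 = 17, valid modulo lcm(8, 7) = 56: x ≡ 17 (mod 56).
  Combine with x ≡ 4 (mod 9): since gcd(56, 9) = 1, we get a unique residue mod 504.
    Write x = 17 + 56·t and substitute into x ≡ 4 (mod 9): 56·t ≡ 4 − 17 = -13 (mod 9).
    Reduce coefficients mod 9: 2·t ≡ 5 (mod 9).
    The inverse of 2 mod 9 is 5 (since 2·5 = 10 = 1·9 + 1), so t ≡ 5·5 = 25 ≡ 7 (mod 9).
    Then x = 17 + 56·7 = 409, valid modulo lcm(56, 9) = 504: x ≡ 409 (mod 504).
Verify: 409 mod 8 = 1 ✓, 409 mod 7 = 3 ✓, 409 mod 9 = 4 ✓.

x ≡ 409 (mod 504).


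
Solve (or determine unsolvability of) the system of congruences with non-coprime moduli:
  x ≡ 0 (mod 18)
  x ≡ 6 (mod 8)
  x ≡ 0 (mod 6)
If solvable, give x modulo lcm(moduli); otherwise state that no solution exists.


Moduli 18, 8, 6 are not pairwise coprime, so CRT works modulo lcm(m_i) when all pairwise compatibility conditions hold.
Pairwise compatibility: gcd(m_i, m_j) must divide a_i - a_j for every pair.
Merge one congruence at a time:
  Start: x ≡ 0 (mod 18).
  Combine with x ≡ 6 (mod 8): gcd(18, 8) = 2; 6 - 0 = 6, which IS divisible by 2, so compatible.
    Write x = 0 + 18·t and substitute into x ≡ 6 (mod 8): 18·t ≡ 6 − 0 = 6 (mod 8).
    Divide the congruence (and modulus) by g = 2: 9·t ≡ 3 (mod 4).
    Reduce coefficients mod 4: 1·t ≡ 3 (mod 4).
    So t ≡ 3 (mod 4).
    Then x = 0 + 18·3 = 54, valid modulo lcm(18, 8) = 72: x ≡ 54 (mod 72).
  Combine with x ≡ 0 (mod 6): gcd(72, 6) = 6; 0 - 54 = -54, which IS divisible by 6, so compatible.
    Write x = 54 + 72·t and substitute into x ≡ 0 (mod 6): 72·t ≡ 0 − 54 = -54 (mod 6).
    Divide the congruence (and modulus) by g = 6: 12·t ≡ -9 (mod 1).
    Modulo 1 every t works; take t = 0.
    Then x = 54 + 72·0 = 54, valid modulo lcm(72, 6) = 72: x ≡ 54 (mod 72).
Verify: 54 mod 18 = 0, 54 mod 8 = 6, 54 mod 6 = 0.

x ≡ 54 (mod 72).


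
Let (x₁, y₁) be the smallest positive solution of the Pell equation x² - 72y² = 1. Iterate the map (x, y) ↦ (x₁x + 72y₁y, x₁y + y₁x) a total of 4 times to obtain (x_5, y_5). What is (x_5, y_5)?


Step 1: Find the fundamental solution (x₁, y₁) of x² - 72y² = 1.
  Expand √72 as a continued fraction. a₀ = ⌊√72⌋ = 8; iterate m_{k+1} = d_k·a_k − m_k, d_{k+1} = (72 − m_{k+1}²)/d_k, a_{k+1} = ⌊(a₀ + m_{k+1})/d_{k+1}⌋ (starting m₀ = 0, d₀ = 1), with convergents p_k = a_k·p_{k-1} + p_{k-2}, q_k = a_k·q_{k-1} + q_{k-2} (p₋₁ = 1, q₋₁ = 0):
  k = 0: a₀ = 8; p₀/q₀ = 8/1; p₀² − 72·q₀² = 64 − 72 = -8.
  k = 1: m = 8, d = 8, a = ⌊(8 + 8)/8⌋ = 2; p/q = (2·8 + 1)/(2·1 + 0) = 17/2; p² − 72·q² = 289 − 288 = 1.
  The first convergent with p² − 72·q² = 1 gives the fundamental solution (x₁, y₁) = (17, 2).
Step 2: Apply the recurrence (x_{n+1}, y_{n+1}) = (x₁x_n + 72y₁y_n, x₁y_n + y₁x_n) repeatedly.
  From (x_1, y_1) = (17, 2): x_2 = 17·17 + 72·2·2 = 577; y_2 = 17·2 + 2·17 = 68.
  From (x_2, y_2) = (577, 68): x_3 = 17·577 + 72·2·68 = 19601; y_3 = 17·68 + 2·577 = 2310.
  From (x_3, y_3) = (19601, 2310): x_4 = 17·19601 + 72·2·2310 = 665857; y_4 = 17·2310 + 2·19601 = 78472.
  From (x_4, y_4) = (665857, 78472): x_5 = 17·665857 + 72·2·78472 = 22619537; y_5 = 17·78472 + 2·665857 = 2665738.
Step 3: Verify x_5² - 72·y_5² = 511643454094369 - 511643454094368 = 1 (should be 1). ✓

(x_1, y_1) = (17, 2); (x_5, y_5) = (22619537, 2665738).


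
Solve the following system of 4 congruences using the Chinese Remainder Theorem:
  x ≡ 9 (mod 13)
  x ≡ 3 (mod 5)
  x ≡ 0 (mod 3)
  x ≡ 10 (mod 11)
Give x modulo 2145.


Product of moduli M = 13 · 5 · 3 · 11 = 2145.
Merge one congruence at a time:
  Start: x ≡ 9 (mod 13).
  Combine with x ≡ 3 (mod 5); new modulus lcm = 65.
    Write x = 9 + 13·t and substitute into x ≡ 3 (mod 5): 13·t ≡ 3 − 9 = -6 (mod 5).
    Reduce coefficients mod 5: 3·t ≡ 4 (mod 5).
    The inverse of 3 mod 5 is 2 (since 3·2 = 6 = 1·5 + 1), so t ≡ 2·4 = 8 ≡ 3 (mod 5).
    Then x = 9 + 13·3 = 48, valid modulo lcm(13, 5) = 65: x ≡ 48 (mod 65).
  Combine with x ≡ 0 (mod 3); new modulus lcm = 195.
    Write x = 48 + 65·t and substitute into x ≡ 0 (mod 3): 65·t ≡ 0 − 48 = -48 (mod 3).
    Reduce coefficients mod 3: 2·t ≡ 0 (mod 3).
    The inverse of 2 mod 3 is 2 (since 2·2 = 4 = 1·3 + 1), so t ≡ 2·0 = 0 ≡ 0 (mod 3).
    Then x = 48 + 65·0 = 48, valid modulo lcm(65, 3) = 195: x ≡ 48 (mod 195).
  Combine with x ≡ 10 (mod 11); new modulus lcm = 2145.
    Write x = 48 + 195·t and substitute into x ≡ 10 (mod 11): 195·t ≡ 10 − 48 = -38 (mod 11).
    Reduce coefficients mod 11: 8·t ≡ 6 (mod 11).
    The inverse of 8 mod 11 is 7 (since 8·7 = 56 = 5·11 + 1), so t ≡ 7·6 = 42 ≡ 9 (mod 11).
    Then x = 48 + 195·9 = 1803, valid modulo lcm(195, 11) = 2145: x ≡ 1803 (mod 2145).
Verify against each original: 1803 mod 13 = 9, 1803 mod 5 = 3, 1803 mod 3 = 0, 1803 mod 11 = 10.

x ≡ 1803 (mod 2145).


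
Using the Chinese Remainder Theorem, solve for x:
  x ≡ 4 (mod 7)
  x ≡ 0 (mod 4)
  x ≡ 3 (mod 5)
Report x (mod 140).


Moduli 7, 4, 5 are pairwise coprime; by CRT there is a unique solution modulo M = 7 · 4 · 5 = 140.
Solve pairwise, accumulating the modulus:
  Start with x ≡ 4 (mod 7).
  Combine with x ≡ 0 (mod 4): since gcd(7, 4) = 1, we get a unique residue mod 28.
    Write x = 4 + 7·t and substitute into x ≡ 0 (mod 4): 7·t ≡ 0 − 4 = -4 (mod 4).
    Reduce coefficients mod 4: 3·t ≡ 0 (mod 4).
    The inverse of 3 mod 4 is 3 (since 3·3 = 9 = 2·4 + 1), so t ≡ 3·0 = 0 ≡ 0 (mod 4).
    Then x = 4 + 7·0 = 4, valid modulo lcm(7, 4) = 28: x ≡ 4 (mod 28).
  Combine with x ≡ 3 (mod 5): since gcd(28, 5) = 1, we get a unique residue mod 140.
    Write x = 4 + 28·t and substitute into x ≡ 3 (mod 5): 28·t ≡ 3 − 4 = -1 (mod 5).
    Reduce coefficients mod 5: 3·t ≡ 4 (mod 5).
    The inverse of 3 mod 5 is 2 (since 3·2 = 6 = 1·5 + 1), so t ≡ 2·4 = 8 ≡ 3 (mod 5).
    Then x = 4 + 28·3 = 88, valid modulo lcm(28, 5) = 140: x ≡ 88 (mod 140).
Verify: 88 mod 7 = 4 ✓, 88 mod 4 = 0 ✓, 88 mod 5 = 3 ✓.

x ≡ 88 (mod 140).


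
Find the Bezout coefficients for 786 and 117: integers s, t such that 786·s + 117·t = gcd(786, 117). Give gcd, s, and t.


Euclidean algorithm on (786, 117) — divide until remainder is 0:
  786 = 6 · 117 + 84
  117 = 1 · 84 + 33
  84 = 2 · 33 + 18
  33 = 1 · 18 + 15
  18 = 1 · 15 + 3
  15 = 5 · 3 + 0
gcd(786, 117) = 3.
Track Bezout coefficients alongside the remainders: start with r₀ = 786 = a·1 + b·0 (s = 1, t = 0) and r₁ = 117 = a·0 + b·1 (s = 0, t = 1); each new remainder r_{k+1} = r_{k-1} − q_k·r_k inherits s_{k+1} = s_{k-1} − q_k·s_k, t_{k+1} = t_{k-1} − q_k·t_k, so r_k = a·s_k + b·t_k at every step:
  q = 6: r = 84, s = 1 − 6·0 = 1, t = 0 − 6·1 = -6  (check: 786·1 + 117·(-6) = 84)
  q = 1: r = 33, s = 0 − 1·1 = -1, t = 1 − 1·(-6) = 7  (check: 786·(-1) + 117·7 = 33)
  q = 2: r = 18, s = 1 − 2·(-1) = 3, t = -6 − 2·7 = -20  (check: 786·3 + 117·(-20) = 18)
  q = 1: r = 15, s = -1 − 1·3 = -4, t = 7 − 1·(-20) = 27  (check: 786·(-4) + 117·27 = 15)
  q = 1: r = 3, s = 3 − 1·(-4) = 7, t = -20 − 1·27 = -47  (check: 786·7 + 117·(-47) = 3)
The row with r = 3 (the gcd) gives the Bezout coefficients s = 7, t = -47.
Result: 786 · (7) + 117 · (-47) = 3.

gcd(786, 117) = 3; s = 7, t = -47 (check: 786·7 + 117·(-47) = 3).


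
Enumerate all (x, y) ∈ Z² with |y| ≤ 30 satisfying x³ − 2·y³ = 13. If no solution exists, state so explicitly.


The equation is x³ - 2y³ = 13. For fixed y, x³ = 2·y³ + 13, so a solution requires the RHS to be a perfect cube.
Strategy: iterate y from -30 to 30, compute RHS = 2·y³ + 13, and check whether it is a (positive or negative) perfect cube.
Check small values of y:
  y = 0: RHS = 13 is not a perfect cube.
  y = 1: RHS = 15 is not a perfect cube.
  y = -1: RHS = 11 is not a perfect cube.
  y = 2: RHS = 29 is not a perfect cube.
  y = -2: RHS = -3 is not a perfect cube.
  y = 3: RHS = 67 is not a perfect cube.
  y = -3: RHS = -41 is not a perfect cube.
Continuing the search up to |y| = 30 finds no solutions either.
No (x, y) in the scanned range satisfies the equation.

No integer solutions with |y| ≤ 30.


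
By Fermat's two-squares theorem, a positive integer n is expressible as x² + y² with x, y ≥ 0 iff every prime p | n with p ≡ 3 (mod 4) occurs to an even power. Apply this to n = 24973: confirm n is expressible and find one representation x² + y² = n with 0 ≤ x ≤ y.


Step 1: Factor n = 24973 = 13 · 17 · 113.
Step 2: Check the mod-4 condition on each prime factor: 13 ≡ 1 (mod 4), exponent 1; 17 ≡ 1 (mod 4), exponent 1; 113 ≡ 1 (mod 4), exponent 1.
All primes ≡ 3 (mod 4) appear to even exponent (or don't appear), so by the two-squares theorem n IS expressible as a sum of two squares.
Step 3: Build a representation. Here n = 13 · 17 · 113 is a product of primes ≡ 1 (mod 4). Each prime p ≡ 1 (mod 4) is itself a sum of two squares; find a² by testing p − a² for a perfect square:
  13: 13 − 1² = 12, 13 − 2² = 9 = 3² ⇒ 13 = 2² + 3².
  17: 17 − 1² = 16 = 4² ⇒ 17 = 1² + 4².
  113: 113 − 1² = 112, 113 − 2² = 109, 113 − 3² = 104, 113 − 4² = 97, 113 − 5² = 88, 113 − 6² = 77, 113 − 7² = 64 = 8² ⇒ 113 = 7² + 8².
  Combine using the Brahmagupta–Fibonacci identity (a² + b²)(c² + d²) = (ac − bd)² + (ad + bc)² = (ac + bd)² + (ad − bc)²:
  13 · 17 = 221: from (2² + 3²)(1² + 4²), take (2·1 − 3·4, 2·4 + 3·1) = (2 − 12, 8 + 3) = (-10, 11); dropping signs (only squares matter) gives (10, 11); check 10² + 11² = 100 + 121 = 221 ✓.
  221 · 113 = 24973: from (10² + 11²)(7² + 8²), take (10·7 − 11·8, 10·8 + 11·7) = (70 − 88, 80 + 77) = (-18, 157); dropping signs (only squares matter) gives (18, 157); check 18² + 157² = 324 + 24649 = 24973 ✓.
Step 4: Order so x ≤ y and verify: 18² + 157² = 324 + 24649 = 24973 = n. ✓

n = 24973 = 18² + 157² (one valid representation with x ≤ y).


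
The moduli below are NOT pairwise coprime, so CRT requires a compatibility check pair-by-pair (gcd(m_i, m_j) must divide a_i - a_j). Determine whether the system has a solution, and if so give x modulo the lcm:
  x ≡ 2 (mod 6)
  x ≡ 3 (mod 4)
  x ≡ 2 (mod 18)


Moduli 6, 4, 18 are not pairwise coprime, so CRT works modulo lcm(m_i) when all pairwise compatibility conditions hold.
Pairwise compatibility: gcd(m_i, m_j) must divide a_i - a_j for every pair.
Merge one congruence at a time:
  Start: x ≡ 2 (mod 6).
  Combine with x ≡ 3 (mod 4): gcd(6, 4) = 2, and 3 - 2 = 1 is NOT divisible by 2.
    ⇒ system is inconsistent (no integer solution).

No solution (the system is inconsistent).


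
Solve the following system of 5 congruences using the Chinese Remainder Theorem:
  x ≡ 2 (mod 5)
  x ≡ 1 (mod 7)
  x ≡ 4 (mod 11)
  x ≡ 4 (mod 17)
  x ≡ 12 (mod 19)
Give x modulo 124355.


Product of moduli M = 5 · 7 · 11 · 17 · 19 = 124355.
Merge one congruence at a time:
  Start: x ≡ 2 (mod 5).
  Combine with x ≡ 1 (mod 7); new modulus lcm = 35.
    Write x = 2 + 5·t and substitute into x ≡ 1 (mod 7): 5·t ≡ 1 − 2 = -1 (mod 7).
    Reduce coefficients mod 7: 5·t ≡ 6 (mod 7).
    The inverse of 5 mod 7 is 3 (since 5·3 = 15 = 2·7 + 1), so t ≡ 3·6 = 18 ≡ 4 (mod 7).
    Then x = 2 + 5·4 = 22, valid modulo lcm(5, 7) = 35: x ≡ 22 (mod 35).
  Combine with x ≡ 4 (mod 11); new modulus lcm = 385.
    Write x = 22 + 35·t and substitute into x ≡ 4 (mod 11): 35·t ≡ 4 − 22 = -18 (mod 11).
    Reduce coefficients mod 11: 2·t ≡ 4 (mod 11).
    The inverse of 2 mod 11 is 6 (since 2·6 = 12 = 1·11 + 1), so t ≡ 6·4 = 24 ≡ 2 (mod 11).
    Then x = 22 + 35·2 = 92, valid modulo lcm(35, 11) = 385: x ≡ 92 (mod 385).
  Combine with x ≡ 4 (mod 17); new modulus lcm = 6545.
    Write x = 92 + 385·t and substitute into x ≡ 4 (mod 17): 385·t ≡ 4 − 92 = -88 (mod 17).
    Reduce coefficients mod 17: 11·t ≡ 14 (mod 17).
    The inverse of 11 mod 17 is 14 (since 11·14 = 154 = 9·17 + 1), so t ≡ 14·14 = 196 ≡ 9 (mod 17).
    Then x = 92 + 385·9 = 3557, valid modulo lcm(385, 17) = 6545: x ≡ 3557 (mod 6545).
  Combine with x ≡ 12 (mod 19); new modulus lcm = 124355.
    Write x = 3557 + 6545·t and substitute into x ≡ 12 (mod 19): 6545·t ≡ 12 − 3557 = -3545 (mod 19).
    Reduce coefficients mod 19: 9·t ≡ 8 (mod 19).
    The inverse of 9 mod 19 is 17 (since 9·17 = 153 = 8·19 + 1), so t ≡ 17·8 = 136 ≡ 3 (mod 19).
    Then x = 3557 + 6545·3 = 23192, valid modulo lcm(6545, 19) = 124355: x ≡ 23192 (mod 124355).
Verify against each original: 23192 mod 5 = 2, 23192 mod 7 = 1, 23192 mod 11 = 4, 23192 mod 17 = 4, 23192 mod 19 = 12.

x ≡ 23192 (mod 124355).


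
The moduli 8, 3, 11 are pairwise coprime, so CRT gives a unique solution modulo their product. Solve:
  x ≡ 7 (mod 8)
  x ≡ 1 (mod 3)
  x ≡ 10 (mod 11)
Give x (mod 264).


Moduli 8, 3, 11 are pairwise coprime; by CRT there is a unique solution modulo M = 8 · 3 · 11 = 264.
Solve pairwise, accumulating the modulus:
  Start with x ≡ 7 (mod 8).
  Combine with x ≡ 1 (mod 3): since gcd(8, 3) = 1, we get a unique residue mod 24.
    Write x = 7 + 8·t and substitute into x ≡ 1 (mod 3): 8·t ≡ 1 − 7 = -6 (mod 3).
    Reduce coefficients mod 3: 2·t ≡ 0 (mod 3).
    The inverse of 2 mod 3 is 2 (since 2·2 = 4 = 1·3 + 1), so t ≡ 2·0 = 0 ≡ 0 (mod 3).
    Then x = 7 + 8·0 = 7, valid modulo lcm(8, 3) = 24: x ≡ 7 (mod 24).
  Combine with x ≡ 10 (mod 11): since gcd(24, 11) = 1, we get a unique residue mod 264.
    Write x = 7 + 24·t and substitute into x ≡ 10 (mod 11): 24·t ≡ 10 − 7 = 3 (mod 11).
    Reduce coefficients mod 11: 2·t ≡ 3 (mod 11).
    The inverse of 2 mod 11 is 6 (since 2·6 = 12 = 1·11 + 1), so t ≡ 6·3 = 18 ≡ 7 (mod 11).
    Then x = 7 + 24·7 = 175, valid modulo lcm(24, 11) = 264: x ≡ 175 (mod 264).
Verify: 175 mod 8 = 7 ✓, 175 mod 3 = 1 ✓, 175 mod 11 = 10 ✓.

x ≡ 175 (mod 264).


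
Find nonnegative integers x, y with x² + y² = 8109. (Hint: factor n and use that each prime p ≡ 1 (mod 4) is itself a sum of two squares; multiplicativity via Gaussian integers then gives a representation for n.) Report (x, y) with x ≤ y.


Step 1: Factor n = 8109 = 3^2 · 17 · 53.
Step 2: Check the mod-4 condition on each prime factor: 3 ≡ 3 (mod 4), exponent 2 (must be even); 17 ≡ 1 (mod 4), exponent 1; 53 ≡ 1 (mod 4), exponent 1.
All primes ≡ 3 (mod 4) appear to even exponent (or don't appear), so by the two-squares theorem n IS expressible as a sum of two squares.
Step 3: Build a representation. Group n = k² · m with k = 3 and m = 17 · 53 = 901 (a product of primes ≡ 1 (mod 4)); a representation of m scales to one of n via (k·x)² + (k·y)² = k²(x² + y²). Each prime p ≡ 1 (mod 4) is itself a sum of two squares; find a² by testing p − a² for a perfect square:
  17: 17 − 1² = 16 = 4² ⇒ 17 = 1² + 4².
  53: 53 − 1² = 52, 53 − 2² = 49 = 7² ⇒ 53 = 2² + 7².
  Combine using the Brahmagupta–Fibonacci identity (a² + b²)(c² + d²) = (ac − bd)² + (ad + bc)² = (ac + bd)² + (ad − bc)²:
  17 · 53 = 901: from (1² + 4²)(2² + 7²), take (1·2 − 4·7, 1·7 + 4·2) = (2 − 28, 7 + 8) = (-26, 15); dropping signs (only squares matter) gives (26, 15); check 26² + 15² = 676 + 225 = 901 ✓.
  Scale by k = 3: (3·26, 3·15) = (78, 45).
Step 4: Order so x ≤ y and verify: 45² + 78² = 2025 + 6084 = 8109 = n. ✓

n = 8109 = 45² + 78² (one valid representation with x ≤ y).


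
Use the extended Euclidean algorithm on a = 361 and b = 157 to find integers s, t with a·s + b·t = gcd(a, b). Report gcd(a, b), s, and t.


Euclidean algorithm on (361, 157) — divide until remainder is 0:
  361 = 2 · 157 + 47
  157 = 3 · 47 + 16
  47 = 2 · 16 + 15
  16 = 1 · 15 + 1
  15 = 15 · 1 + 0
gcd(361, 157) = 1.
Track Bezout coefficients alongside the remainders: start with r₀ = 361 = a·1 + b·0 (s = 1, t = 0) and r₁ = 157 = a·0 + b·1 (s = 0, t = 1); each new remainder r_{k+1} = r_{k-1} − q_k·r_k inherits s_{k+1} = s_{k-1} − q_k·s_k, t_{k+1} = t_{k-1} − q_k·t_k, so r_k = a·s_k + b·t_k at every step:
  q = 2: r = 47, s = 1 − 2·0 = 1, t = 0 − 2·1 = -2  (check: 361·1 + 157·(-2) = 47)
  q = 3: r = 16, s = 0 − 3·1 = -3, t = 1 − 3·(-2) = 7  (check: 361·(-3) + 157·7 = 16)
  q = 2: r = 15, s = 1 − 2·(-3) = 7, t = -2 − 2·7 = -16  (check: 361·7 + 157·(-16) = 15)
  q = 1: r = 1, s = -3 − 1·7 = -10, t = 7 − 1·(-16) = 23  (check: 361·(-10) + 157·23 = 1)
The row with r = 1 (the gcd) gives the Bezout coefficients s = -10, t = 23.
Result: 361 · (-10) + 157 · (23) = 1.

gcd(361, 157) = 1; s = -10, t = 23 (check: 361·(-10) + 157·23 = 1).


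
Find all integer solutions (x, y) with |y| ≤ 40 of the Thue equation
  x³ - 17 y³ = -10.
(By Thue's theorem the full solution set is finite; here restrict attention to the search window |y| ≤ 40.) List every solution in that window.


The equation is x³ - 17y³ = -10. For fixed y, x³ = 17·y³ − 10, so a solution requires the RHS to be a perfect cube.
Strategy: iterate y from -40 to 40, compute RHS = 17·y³ − 10, and check whether it is a (positive or negative) perfect cube.
Check small values of y:
  y = 0: RHS = -10 is not a perfect cube.
  y = 1: RHS = 7 is not a perfect cube.
  y = -1: RHS = -27 = (-3)³ ⇒ x = -3 works.
  y = 2: RHS = 126 is not a perfect cube.
  y = -2: RHS = -146 is not a perfect cube.
  y = 3: RHS = 449 is not a perfect cube.
  y = -3: RHS = -469 is not a perfect cube.
Continuing the search up to |y| = 40 finds no further solutions beyond those listed.
Collected solutions: (-3, -1).

Solutions (with |y| ≤ 40): (-3, -1).


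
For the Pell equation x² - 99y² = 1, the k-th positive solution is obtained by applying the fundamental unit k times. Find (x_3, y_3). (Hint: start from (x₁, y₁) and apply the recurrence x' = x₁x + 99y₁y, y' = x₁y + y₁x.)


Step 1: Find the fundamental solution (x₁, y₁) of x² - 99y² = 1.
  Expand √99 as a continued fraction. a₀ = ⌊√99⌋ = 9; iterate m_{k+1} = d_k·a_k − m_k, d_{k+1} = (99 − m_{k+1}²)/d_k, a_{k+1} = ⌊(a₀ + m_{k+1})/d_{k+1}⌋ (starting m₀ = 0, d₀ = 1), with convergents p_k = a_k·p_{k-1} + p_{k-2}, q_k = a_k·q_{k-1} + q_{k-2} (p₋₁ = 1, q₋₁ = 0):
  k = 0: a₀ = 9; p₀/q₀ = 9/1; p₀² − 99·q₀² = 81 − 99 = -18.
  k = 1: m = 9, d = 18, a = ⌊(9 + 9)/18⌋ = 1; p/q = (1·9 + 1)/(1·1 + 0) = 10/1; p² − 99·q² = 100 − 99 = 1.
  The first convergent with p² − 99·q² = 1 gives the fundamental solution (x₁, y₁) = (10, 1).
Step 2: Apply the recurrence (x_{n+1}, y_{n+1}) = (x₁x_n + 99y₁y_n, x₁y_n + y₁x_n) repeatedly.
  From (x_1, y_1) = (10, 1): x_2 = 10·10 + 99·1·1 = 199; y_2 = 10·1 + 1·10 = 20.
  From (x_2, y_2) = (199, 20): x_3 = 10·199 + 99·1·20 = 3970; y_3 = 10·20 + 1·199 = 399.
Step 3: Verify x_3² - 99·y_3² = 15760900 - 15760899 = 1 (should be 1). ✓

(x_1, y_1) = (10, 1); (x_3, y_3) = (3970, 399).


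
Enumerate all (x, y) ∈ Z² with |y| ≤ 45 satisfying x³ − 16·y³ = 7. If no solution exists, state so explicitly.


The equation is x³ - 16y³ = 7. For fixed y, x³ = 16·y³ + 7, so a solution requires the RHS to be a perfect cube.
Strategy: iterate y from -45 to 45, compute RHS = 16·y³ + 7, and check whether it is a (positive or negative) perfect cube.
Check small values of y:
  y = 0: RHS = 7 is not a perfect cube.
  y = 1: RHS = 23 is not a perfect cube.
  y = -1: RHS = -9 is not a perfect cube.
  y = 2: RHS = 135 is not a perfect cube.
  y = -2: RHS = -121 is not a perfect cube.
  y = 3: RHS = 439 is not a perfect cube.
  y = -3: RHS = -425 is not a perfect cube.
Continuing the search up to |y| = 45 finds no solutions either.
No (x, y) in the scanned range satisfies the equation.

No integer solutions with |y| ≤ 45.


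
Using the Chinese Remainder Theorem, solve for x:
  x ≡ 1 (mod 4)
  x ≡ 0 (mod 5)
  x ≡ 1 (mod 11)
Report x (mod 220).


Moduli 4, 5, 11 are pairwise coprime; by CRT there is a unique solution modulo M = 4 · 5 · 11 = 220.
Solve pairwise, accumulating the modulus:
  Start with x ≡ 1 (mod 4).
  Combine with x ≡ 0 (mod 5): since gcd(4, 5) = 1, we get a unique residue mod 20.
    Write x = 1 + 4·t and substitute into x ≡ 0 (mod 5): 4·t ≡ 0 − 1 = -1 (mod 5).
    Reduce coefficients mod 5: 4·t ≡ 4 (mod 5).
    The inverse of 4 mod 5 is 4 (since 4·4 = 16 = 3·5 + 1), so t ≡ 4·4 = 16 ≡ 1 (mod 5).
    Then x = 1 + 4·1 = 5, valid modulo lcm(4, 5) = 20: x ≡ 5 (mod 20).
  Combine with x ≡ 1 (mod 11): since gcd(20, 11) = 1, we get a unique residue mod 220.
    Write x = 5 + 20·t and substitute into x ≡ 1 (mod 11): 20·t ≡ 1 − 5 = -4 (mod 11).
    Reduce coefficients mod 11: 9·t ≡ 7 (mod 11).
    The inverse of 9 mod 11 is 5 (since 9·5 = 45 = 4·11 + 1), so t ≡ 5·7 = 35 ≡ 2 (mod 11).
    Then x = 5 + 20·2 = 45, valid modulo lcm(20, 11) = 220: x ≡ 45 (mod 220).
Verify: 45 mod 4 = 1 ✓, 45 mod 5 = 0 ✓, 45 mod 11 = 1 ✓.

x ≡ 45 (mod 220).


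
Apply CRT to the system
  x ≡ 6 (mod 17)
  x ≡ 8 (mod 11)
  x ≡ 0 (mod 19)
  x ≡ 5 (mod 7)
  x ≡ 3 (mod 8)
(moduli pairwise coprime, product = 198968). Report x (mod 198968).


Product of moduli M = 17 · 11 · 19 · 7 · 8 = 198968.
Merge one congruence at a time:
  Start: x ≡ 6 (mod 17).
  Combine with x ≡ 8 (mod 11); new modulus lcm = 187.
    Write x = 6 + 17·t and substitute into x ≡ 8 (mod 11): 17·t ≡ 8 − 6 = 2 (mod 11).
    Reduce coefficients mod 11: 6·t ≡ 2 (mod 11).
    The inverse of 6 mod 11 is 2 (since 6·2 = 12 = 1·11 + 1), so t ≡ 2·2 = 4 ≡ 4 (mod 11).
    Then x = 6 + 17·4 = 74, valid modulo lcm(17, 11) = 187: x ≡ 74 (mod 187).
  Combine with x ≡ 0 (mod 19); new modulus lcm = 3553.
    Write x = 74 + 187·t and substitute into x ≡ 0 (mod 19): 187·t ≡ 0 − 74 = -74 (mod 19).
    Reduce coefficients mod 19: 16·t ≡ 2 (mod 19).
    The inverse of 16 mod 19 is 6 (since 16·6 = 96 = 5·19 + 1), so t ≡ 6·2 = 12 ≡ 12 (mod 19).
    Then x = 74 + 187·12 = 2318, valid modulo lcm(187, 19) = 3553: x ≡ 2318 (mod 3553).
  Combine with x ≡ 5 (mod 7); new modulus lcm = 24871.
    Write x = 2318 + 3553·t and substitute into x ≡ 5 (mod 7): 3553·t ≡ 5 − 2318 = -2313 (mod 7).
    Reduce coefficients mod 7: 4·t ≡ 4 (mod 7).
    The inverse of 4 mod 7 is 2 (since 4·2 = 8 = 1·7 + 1), so t ≡ 2·4 = 8 ≡ 1 (mod 7).
    Then x = 2318 + 3553·1 = 5871, valid modulo lcm(3553, 7) = 24871: x ≡ 5871 (mod 24871).
  Combine with x ≡ 3 (mod 8); new modulus lcm = 198968.
    Write x = 5871 + 24871·t and substitute into x ≡ 3 (mod 8): 24871·t ≡ 3 − 5871 = -5868 (mod 8).
    Reduce coefficients mod 8: 7·t ≡ 4 (mod 8).
    The inverse of 7 mod 8 is 7 (since 7·7 = 49 = 6·8 + 1), so t ≡ 7·4 = 28 ≡ 4 (mod 8).
    Then x = 5871 + 24871·4 = 105355, valid modulo lcm(24871, 8) = 198968: x ≡ 105355 (mod 198968).
Verify against each original: 105355 mod 17 = 6, 105355 mod 11 = 8, 105355 mod 19 = 0, 105355 mod 7 = 5, 105355 mod 8 = 3.

x ≡ 105355 (mod 198968).


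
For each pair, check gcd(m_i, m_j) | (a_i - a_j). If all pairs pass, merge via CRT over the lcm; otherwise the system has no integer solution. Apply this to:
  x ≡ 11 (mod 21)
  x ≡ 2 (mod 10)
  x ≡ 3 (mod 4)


Moduli 21, 10, 4 are not pairwise coprime, so CRT works modulo lcm(m_i) when all pairwise compatibility conditions hold.
Pairwise compatibility: gcd(m_i, m_j) must divide a_i - a_j for every pair.
Merge one congruence at a time:
  Start: x ≡ 11 (mod 21).
  Combine with x ≡ 2 (mod 10): gcd(21, 10) = 1; 2 - 11 = -9, which IS divisible by 1, so compatible.
    Write x = 11 + 21·t and substitute into x ≡ 2 (mod 10): 21·t ≡ 2 − 11 = -9 (mod 10).
    Reduce coefficients mod 10: 1·t ≡ 1 (mod 10).
    So t ≡ 1 (mod 10).
    Then x = 11 + 21·1 = 32, valid modulo lcm(21, 10) = 210: x ≡ 32 (mod 210).
  Combine with x ≡ 3 (mod 4): gcd(210, 4) = 2, and 3 - 32 = -29 is NOT divisible by 2.
    ⇒ system is inconsistent (no integer solution).

No solution (the system is inconsistent).


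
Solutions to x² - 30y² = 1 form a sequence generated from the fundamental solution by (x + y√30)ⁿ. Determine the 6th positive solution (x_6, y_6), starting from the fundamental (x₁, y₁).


Step 1: Find the fundamental solution (x₁, y₁) of x² - 30y² = 1.
  Expand √30 as a continued fraction. a₀ = ⌊√30⌋ = 5; iterate m_{k+1} = d_k·a_k − m_k, d_{k+1} = (30 − m_{k+1}²)/d_k, a_{k+1} = ⌊(a₀ + m_{k+1})/d_{k+1}⌋ (starting m₀ = 0, d₀ = 1), with convergents p_k = a_k·p_{k-1} + p_{k-2}, q_k = a_k·q_{k-1} + q_{k-2} (p₋₁ = 1, q₋₁ = 0):
  k = 0: a₀ = 5; p₀/q₀ = 5/1; p₀² − 30·q₀² = 25 − 30 = -5.
  k = 1: m = 5, d = 5, a = ⌊(5 + 5)/5⌋ = 2; p/q = (2·5 + 1)/(2·1 + 0) = 11/2; p² − 30·q² = 121 − 120 = 1.
  The first convergent with p² − 30·q² = 1 gives the fundamental solution (x₁, y₁) = (11, 2).
Step 2: Apply the recurrence (x_{n+1}, y_{n+1}) = (x₁x_n + 30y₁y_n, x₁y_n + y₁x_n) repeatedly.
  From (x_1, y_1) = (11, 2): x_2 = 11·11 + 30·2·2 = 241; y_2 = 11·2 + 2·11 = 44.
  From (x_2, y_2) = (241, 44): x_3 = 11·241 + 30·2·44 = 5291; y_3 = 11·44 + 2·241 = 966.
  From (x_3, y_3) = (5291, 966): x_4 = 11·5291 + 30·2·966 = 116161; y_4 = 11·966 + 2·5291 = 21208.
  From (x_4, y_4) = (116161, 21208): x_5 = 11·116161 + 30·2·21208 = 2550251; y_5 = 11·21208 + 2·116161 = 465610.
  From (x_5, y_5) = (2550251, 465610): x_6 = 11·2550251 + 30·2·465610 = 55989361; y_6 = 11·465610 + 2·2550251 = 10222212.
Step 3: Verify x_6² - 30·y_6² = 3134808545188321 - 3134808545188320 = 1 (should be 1). ✓

(x_1, y_1) = (11, 2); (x_6, y_6) = (55989361, 10222212).


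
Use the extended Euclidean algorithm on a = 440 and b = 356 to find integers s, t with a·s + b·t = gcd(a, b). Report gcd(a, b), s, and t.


Euclidean algorithm on (440, 356) — divide until remainder is 0:
  440 = 1 · 356 + 84
  356 = 4 · 84 + 20
  84 = 4 · 20 + 4
  20 = 5 · 4 + 0
gcd(440, 356) = 4.
Track Bezout coefficients alongside the remainders: start with r₀ = 440 = a·1 + b·0 (s = 1, t = 0) and r₁ = 356 = a·0 + b·1 (s = 0, t = 1); each new remainder r_{k+1} = r_{k-1} − q_k·r_k inherits s_{k+1} = s_{k-1} − q_k·s_k, t_{k+1} = t_{k-1} − q_k·t_k, so r_k = a·s_k + b·t_k at every step:
  q = 1: r = 84, s = 1 − 1·0 = 1, t = 0 − 1·1 = -1  (check: 440·1 + 356·(-1) = 84)
  q = 4: r = 20, s = 0 − 4·1 = -4, t = 1 − 4·(-1) = 5  (check: 440·(-4) + 356·5 = 20)
  q = 4: r = 4, s = 1 − 4·(-4) = 17, t = -1 − 4·5 = -21  (check: 440·17 + 356·(-21) = 4)
The row with r = 4 (the gcd) gives the Bezout coefficients s = 17, t = -21.
Result: 440 · (17) + 356 · (-21) = 4.

gcd(440, 356) = 4; s = 17, t = -21 (check: 440·17 + 356·(-21) = 4).


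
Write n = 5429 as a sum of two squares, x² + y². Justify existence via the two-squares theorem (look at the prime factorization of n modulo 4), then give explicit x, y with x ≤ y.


Step 1: Factor n = 5429 = 61 · 89.
Step 2: Check the mod-4 condition on each prime factor: 61 ≡ 1 (mod 4), exponent 1; 89 ≡ 1 (mod 4), exponent 1.
All primes ≡ 3 (mod 4) appear to even exponent (or don't appear), so by the two-squares theorem n IS expressible as a sum of two squares.
Step 3: Build a representation. Here n = 61 · 89 is a product of primes ≡ 1 (mod 4). Each prime p ≡ 1 (mod 4) is itself a sum of two squares; find a² by testing p − a² for a perfect square:
  61: 61 − 1² = 60, 61 − 2² = 57, 61 − 3² = 52, 61 − 4² = 45, 61 − 5² = 36 = 6² ⇒ 61 = 5² + 6².
  89: 89 − 1² = 88, 89 − 2² = 85, 89 − 3² = 80, 89 − 4² = 73, 89 − 5² = 64 = 8² ⇒ 89 = 5² + 8².
  Combine using the Brahmagupta–Fibonacci identity (a² + b²)(c² + d²) = (ac − bd)² + (ad + bc)² = (ac + bd)² + (ad − bc)²:
  61 · 89 = 5429: from (5² + 6²)(5² + 8²), take (5·5 − 6·8, 5·8 + 6·5) = (25 − 48, 40 + 30) = (-23, 70); dropping signs (only squares matter) gives (23, 70); check 23² + 70² = 529 + 4900 = 5429 ✓.
Step 4: Order so x ≤ y and verify: 23² + 70² = 529 + 4900 = 5429 = n. ✓

n = 5429 = 23² + 70² (one valid representation with x ≤ y).


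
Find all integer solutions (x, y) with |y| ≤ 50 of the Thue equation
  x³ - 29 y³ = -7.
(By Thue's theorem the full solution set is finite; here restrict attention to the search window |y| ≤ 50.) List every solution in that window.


The equation is x³ - 29y³ = -7. For fixed y, x³ = 29·y³ − 7, so a solution requires the RHS to be a perfect cube.
Strategy: iterate y from -50 to 50, compute RHS = 29·y³ − 7, and check whether it is a (positive or negative) perfect cube.
Check small values of y:
  y = 0: RHS = -7 is not a perfect cube.
  y = 1: RHS = 22 is not a perfect cube.
  y = -1: RHS = -36 is not a perfect cube.
  y = 2: RHS = 225 is not a perfect cube.
  y = -2: RHS = -239 is not a perfect cube.
  y = 3: RHS = 776 is not a perfect cube.
  y = -3: RHS = -790 is not a perfect cube.
Continuing the search up to |y| = 50 finds no solutions either.
No (x, y) in the scanned range satisfies the equation.

No integer solutions with |y| ≤ 50.


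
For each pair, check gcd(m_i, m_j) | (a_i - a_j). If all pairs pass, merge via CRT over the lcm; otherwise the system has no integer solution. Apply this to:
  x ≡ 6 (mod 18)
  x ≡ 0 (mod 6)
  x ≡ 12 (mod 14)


Moduli 18, 6, 14 are not pairwise coprime, so CRT works modulo lcm(m_i) when all pairwise compatibility conditions hold.
Pairwise compatibility: gcd(m_i, m_j) must divide a_i - a_j for every pair.
Merge one congruence at a time:
  Start: x ≡ 6 (mod 18).
  Combine with x ≡ 0 (mod 6): gcd(18, 6) = 6; 0 - 6 = -6, which IS divisible by 6, so compatible.
    Write x = 6 + 18·t and substitute into x ≡ 0 (mod 6): 18·t ≡ 0 − 6 = -6 (mod 6).
    Divide the congruence (and modulus) by g = 6: 3·t ≡ -1 (mod 1).
    Modulo 1 every t works; take t = 0.
    Then x = 6 + 18·0 = 6, valid modulo lcm(18, 6) = 18: x ≡ 6 (mod 18).
  Combine with x ≡ 12 (mod 14): gcd(18, 14) = 2; 12 - 6 = 6, which IS divisible by 2, so compatible.
    Write x = 6 + 18·t and substitute into x ≡ 12 (mod 14): 18·t ≡ 12 − 6 = 6 (mod 14).
    Divide the congruence (and modulus) by g = 2: 9·t ≡ 3 (mod 7).
    Reduce coefficients mod 7: 2·t ≡ 3 (mod 7).
    The inverse of 2 mod 7 is 4 (since 2·4 = 8 = 1·7 + 1), so t ≡ 4·3 = 12 ≡ 5 (mod 7).
    Then x = 6 + 18·5 = 96, valid modulo lcm(18, 14) = 126: x ≡ 96 (mod 126).
Verify: 96 mod 18 = 6, 96 mod 6 = 0, 96 mod 14 = 12.

x ≡ 96 (mod 126).
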